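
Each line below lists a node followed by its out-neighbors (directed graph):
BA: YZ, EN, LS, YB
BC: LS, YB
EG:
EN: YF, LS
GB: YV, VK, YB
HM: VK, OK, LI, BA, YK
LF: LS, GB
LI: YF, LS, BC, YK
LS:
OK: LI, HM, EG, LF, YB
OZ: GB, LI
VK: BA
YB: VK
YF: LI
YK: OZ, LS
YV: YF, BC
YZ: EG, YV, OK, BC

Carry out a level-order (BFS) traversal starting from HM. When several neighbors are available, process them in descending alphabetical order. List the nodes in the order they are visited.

HM, YK, VK, OK, LI, BA, OZ, LS, YB, LF, EG, YF, BC, YZ, EN, GB, YV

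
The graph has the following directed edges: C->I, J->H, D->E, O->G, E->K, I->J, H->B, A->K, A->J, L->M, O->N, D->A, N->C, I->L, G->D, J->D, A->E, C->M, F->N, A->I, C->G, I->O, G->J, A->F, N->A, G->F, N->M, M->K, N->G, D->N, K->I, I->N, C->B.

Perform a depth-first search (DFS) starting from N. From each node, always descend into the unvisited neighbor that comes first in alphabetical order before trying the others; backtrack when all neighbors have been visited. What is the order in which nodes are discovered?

N A E K I J D H B L M O G F C

Visit N
N → A
A → E
E → K
K → I
I → J
J → D
J → H
H → B
I → L
L → M
I → O
O → G
G → F
N → C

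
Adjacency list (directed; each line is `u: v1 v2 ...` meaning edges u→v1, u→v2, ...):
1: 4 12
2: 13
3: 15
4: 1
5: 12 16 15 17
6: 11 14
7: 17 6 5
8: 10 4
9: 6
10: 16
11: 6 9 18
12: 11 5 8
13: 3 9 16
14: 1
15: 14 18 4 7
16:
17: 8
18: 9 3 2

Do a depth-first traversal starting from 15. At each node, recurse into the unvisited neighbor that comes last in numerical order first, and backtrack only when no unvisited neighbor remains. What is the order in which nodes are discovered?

Visit 15
15 → 18
18 → 9
9 → 6
6 → 14
14 → 1
1 → 12
12 → 11
12 → 8
8 → 10
10 → 16
8 → 4
12 → 5
5 → 17
18 → 3
18 → 2
2 → 13
15 → 7

15, 18, 9, 6, 14, 1, 12, 11, 8, 10, 16, 4, 5, 17, 3, 2, 13, 7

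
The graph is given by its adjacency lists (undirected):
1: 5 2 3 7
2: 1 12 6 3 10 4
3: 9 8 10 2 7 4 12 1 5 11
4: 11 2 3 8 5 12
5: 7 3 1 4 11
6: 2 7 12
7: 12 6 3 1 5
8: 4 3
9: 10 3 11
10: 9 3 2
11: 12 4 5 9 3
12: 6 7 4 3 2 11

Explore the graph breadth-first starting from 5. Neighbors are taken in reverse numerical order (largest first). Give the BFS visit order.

5 -> 11 -> 7 -> 4 -> 3 -> 1 -> 12 -> 9 -> 6 -> 8 -> 2 -> 10

Visit 5; enqueue 11, 7, 4, 3, 1 → queue [11, 7, 4, 3, 1]
Visit 11; enqueue 12, 9 → queue [7, 4, 3, 1, 12, 9]
Visit 7; enqueue 6 → queue [4, 3, 1, 12, 9, 6]
Visit 4; enqueue 8, 2 → queue [3, 1, 12, 9, 6, 8, 2]
Visit 3; enqueue 10 → queue [1, 12, 9, 6, 8, 2, 10]
Visit 1 → queue [12, 9, 6, 8, 2, 10]
Visit 12 → queue [9, 6, 8, 2, 10]
Visit 9 → queue [6, 8, 2, 10]
Visit 6 → queue [8, 2, 10]
Visit 8 → queue [2, 10]
Visit 2 → queue [10]
Visit 10 → queue []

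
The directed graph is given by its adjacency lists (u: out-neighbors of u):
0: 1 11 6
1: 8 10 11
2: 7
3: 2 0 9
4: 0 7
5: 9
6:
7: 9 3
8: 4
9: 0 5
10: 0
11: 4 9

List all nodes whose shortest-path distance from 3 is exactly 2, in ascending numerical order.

Level 0: 3
Level 1: 0, 2, 9
Level 2: 1, 5, 6, 7, 11
Level 3: 4, 8, 10

1, 5, 6, 7, 11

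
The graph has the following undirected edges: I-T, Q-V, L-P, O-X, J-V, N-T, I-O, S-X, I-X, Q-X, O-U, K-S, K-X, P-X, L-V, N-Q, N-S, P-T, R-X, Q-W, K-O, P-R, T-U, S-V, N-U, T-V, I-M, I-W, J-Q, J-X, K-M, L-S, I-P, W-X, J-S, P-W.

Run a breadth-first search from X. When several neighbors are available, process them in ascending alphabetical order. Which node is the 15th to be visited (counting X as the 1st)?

Visit X; enqueue I, J, K, O, P, Q, R, S, W → queue [I, J, K, O, P, Q, R, S, W]
Visit I; enqueue M, T → queue [J, K, O, P, Q, R, S, W, M, T]
Visit J; enqueue V → queue [K, O, P, Q, R, S, W, M, T, V]
Visit K → queue [O, P, Q, R, S, W, M, T, V]
Visit O; enqueue U → queue [P, Q, R, S, W, M, T, V, U]
Visit P; enqueue L → queue [Q, R, S, W, M, T, V, U, L]
Visit Q; enqueue N → queue [R, S, W, M, T, V, U, L, N]
Visit R → queue [S, W, M, T, V, U, L, N]
Visit S → queue [W, M, T, V, U, L, N]
Visit W → queue [M, T, V, U, L, N]
Visit M → queue [T, V, U, L, N]
Visit T → queue [V, U, L, N]
Visit V → queue [U, L, N]
Visit U → queue [L, N]
Visit L → queue [N]
Visit N → queue []

Visit order: X, I, J, K, O, P, Q, R, S, W, M, T, V, U, L, N

L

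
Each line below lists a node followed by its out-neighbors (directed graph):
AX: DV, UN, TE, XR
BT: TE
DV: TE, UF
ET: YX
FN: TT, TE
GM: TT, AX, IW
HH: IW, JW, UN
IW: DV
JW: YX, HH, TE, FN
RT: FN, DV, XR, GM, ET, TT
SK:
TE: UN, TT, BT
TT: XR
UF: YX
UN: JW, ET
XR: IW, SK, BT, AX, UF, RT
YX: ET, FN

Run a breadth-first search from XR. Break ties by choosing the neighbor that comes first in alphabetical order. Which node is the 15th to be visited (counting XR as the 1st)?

Visit XR; enqueue AX, BT, IW, RT, SK, UF → queue [AX, BT, IW, RT, SK, UF]
Visit AX; enqueue DV, TE, UN → queue [BT, IW, RT, SK, UF, DV, TE, UN]
Visit BT → queue [IW, RT, SK, UF, DV, TE, UN]
Visit IW → queue [RT, SK, UF, DV, TE, UN]
Visit RT; enqueue ET, FN, GM, TT → queue [SK, UF, DV, TE, UN, ET, FN, GM, TT]
Visit SK → queue [UF, DV, TE, UN, ET, FN, GM, TT]
Visit UF; enqueue YX → queue [DV, TE, UN, ET, FN, GM, TT, YX]
Visit DV → queue [TE, UN, ET, FN, GM, TT, YX]
Visit TE → queue [UN, ET, FN, GM, TT, YX]
Visit UN; enqueue JW → queue [ET, FN, GM, TT, YX, JW]
Visit ET → queue [FN, GM, TT, YX, JW]
Visit FN → queue [GM, TT, YX, JW]
Visit GM → queue [TT, YX, JW]
Visit TT → queue [YX, JW]
Visit YX → queue [JW]
Visit JW; enqueue HH → queue [HH]
Visit HH → queue []

Visit order: XR, AX, BT, IW, RT, SK, UF, DV, TE, UN, ET, FN, GM, TT, YX, JW, HH

YX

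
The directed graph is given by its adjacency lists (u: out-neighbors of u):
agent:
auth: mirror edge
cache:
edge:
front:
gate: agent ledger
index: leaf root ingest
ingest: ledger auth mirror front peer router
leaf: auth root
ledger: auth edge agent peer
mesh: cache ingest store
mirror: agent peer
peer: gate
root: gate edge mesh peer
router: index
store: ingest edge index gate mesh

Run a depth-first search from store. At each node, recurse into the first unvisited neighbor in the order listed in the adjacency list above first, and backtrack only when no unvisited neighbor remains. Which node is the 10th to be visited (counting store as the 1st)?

front

Visit store
store → ingest
ingest → ledger
ledger → auth
auth → mirror
mirror → agent
mirror → peer
peer → gate
auth → edge
ingest → front
ingest → router
router → index
index → leaf
leaf → root
root → mesh
mesh → cache

Visit order: store, ingest, ledger, auth, mirror, agent, peer, gate, edge, front, router, index, leaf, root, mesh, cache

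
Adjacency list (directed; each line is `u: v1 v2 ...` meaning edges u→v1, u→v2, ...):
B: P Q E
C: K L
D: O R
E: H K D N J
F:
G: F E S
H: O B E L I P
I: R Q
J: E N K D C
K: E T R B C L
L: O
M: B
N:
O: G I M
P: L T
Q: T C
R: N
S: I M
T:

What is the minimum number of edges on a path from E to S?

4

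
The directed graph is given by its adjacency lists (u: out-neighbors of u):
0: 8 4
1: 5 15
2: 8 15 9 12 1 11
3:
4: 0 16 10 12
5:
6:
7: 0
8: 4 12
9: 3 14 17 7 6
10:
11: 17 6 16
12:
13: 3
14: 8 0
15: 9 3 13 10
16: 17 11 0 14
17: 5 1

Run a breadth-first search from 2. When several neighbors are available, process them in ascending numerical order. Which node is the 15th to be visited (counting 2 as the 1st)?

16

Visit 2; enqueue 1, 8, 9, 11, 12, 15 → queue [1, 8, 9, 11, 12, 15]
Visit 1; enqueue 5 → queue [8, 9, 11, 12, 15, 5]
Visit 8; enqueue 4 → queue [9, 11, 12, 15, 5, 4]
Visit 9; enqueue 3, 6, 7, 14, 17 → queue [11, 12, 15, 5, 4, 3, 6, 7, 14, 17]
Visit 11; enqueue 16 → queue [12, 15, 5, 4, 3, 6, 7, 14, 17, 16]
Visit 12 → queue [15, 5, 4, 3, 6, 7, 14, 17, 16]
Visit 15; enqueue 10, 13 → queue [5, 4, 3, 6, 7, 14, 17, 16, 10, 13]
Visit 5 → queue [4, 3, 6, 7, 14, 17, 16, 10, 13]
Visit 4; enqueue 0 → queue [3, 6, 7, 14, 17, 16, 10, 13, 0]
Visit 3 → queue [6, 7, 14, 17, 16, 10, 13, 0]
Visit 6 → queue [7, 14, 17, 16, 10, 13, 0]
Visit 7 → queue [14, 17, 16, 10, 13, 0]
Visit 14 → queue [17, 16, 10, 13, 0]
Visit 17 → queue [16, 10, 13, 0]
Visit 16 → queue [10, 13, 0]
Visit 10 → queue [13, 0]
Visit 13 → queue [0]
Visit 0 → queue []

Visit order: 2, 1, 8, 9, 11, 12, 15, 5, 4, 3, 6, 7, 14, 17, 16, 10, 13, 0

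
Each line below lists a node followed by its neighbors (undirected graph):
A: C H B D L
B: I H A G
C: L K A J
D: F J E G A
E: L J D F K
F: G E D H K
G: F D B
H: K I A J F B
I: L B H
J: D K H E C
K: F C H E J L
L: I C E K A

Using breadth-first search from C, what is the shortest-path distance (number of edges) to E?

2

Level 0: C
Level 1: A, J, K, L
Level 2: B, D, E, F, H, I
Level 3: G
E first appears at level 2.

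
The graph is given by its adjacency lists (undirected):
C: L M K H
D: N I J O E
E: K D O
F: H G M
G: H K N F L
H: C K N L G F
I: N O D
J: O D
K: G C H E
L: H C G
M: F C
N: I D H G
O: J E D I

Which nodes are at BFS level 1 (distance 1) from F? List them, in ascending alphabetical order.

Level 0: F
Level 1: G, H, M
Level 2: C, K, L, N
Level 3: D, E, I
Level 4: J, O

G, H, M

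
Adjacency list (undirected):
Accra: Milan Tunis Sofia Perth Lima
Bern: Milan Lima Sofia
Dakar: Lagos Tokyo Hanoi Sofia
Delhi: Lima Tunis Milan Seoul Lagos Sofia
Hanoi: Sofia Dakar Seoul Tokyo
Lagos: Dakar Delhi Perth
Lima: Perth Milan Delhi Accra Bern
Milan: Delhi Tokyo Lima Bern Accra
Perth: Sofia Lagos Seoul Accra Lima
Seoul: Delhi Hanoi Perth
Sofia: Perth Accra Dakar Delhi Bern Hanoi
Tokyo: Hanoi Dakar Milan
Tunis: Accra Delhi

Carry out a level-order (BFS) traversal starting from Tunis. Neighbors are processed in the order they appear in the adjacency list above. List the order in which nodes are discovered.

Tunis, Accra, Delhi, Milan, Sofia, Perth, Lima, Seoul, Lagos, Tokyo, Bern, Dakar, Hanoi

Visit Tunis; enqueue Accra, Delhi → queue [Accra, Delhi]
Visit Accra; enqueue Milan, Sofia, Perth, Lima → queue [Delhi, Milan, Sofia, Perth, Lima]
Visit Delhi; enqueue Seoul, Lagos → queue [Milan, Sofia, Perth, Lima, Seoul, Lagos]
Visit Milan; enqueue Tokyo, Bern → queue [Sofia, Perth, Lima, Seoul, Lagos, Tokyo, Bern]
Visit Sofia; enqueue Dakar, Hanoi → queue [Perth, Lima, Seoul, Lagos, Tokyo, Bern, Dakar, Hanoi]
Visit Perth → queue [Lima, Seoul, Lagos, Tokyo, Bern, Dakar, Hanoi]
Visit Lima → queue [Seoul, Lagos, Tokyo, Bern, Dakar, Hanoi]
Visit Seoul → queue [Lagos, Tokyo, Bern, Dakar, Hanoi]
Visit Lagos → queue [Tokyo, Bern, Dakar, Hanoi]
Visit Tokyo → queue [Bern, Dakar, Hanoi]
Visit Bern → queue [Dakar, Hanoi]
Visit Dakar → queue [Hanoi]
Visit Hanoi → queue []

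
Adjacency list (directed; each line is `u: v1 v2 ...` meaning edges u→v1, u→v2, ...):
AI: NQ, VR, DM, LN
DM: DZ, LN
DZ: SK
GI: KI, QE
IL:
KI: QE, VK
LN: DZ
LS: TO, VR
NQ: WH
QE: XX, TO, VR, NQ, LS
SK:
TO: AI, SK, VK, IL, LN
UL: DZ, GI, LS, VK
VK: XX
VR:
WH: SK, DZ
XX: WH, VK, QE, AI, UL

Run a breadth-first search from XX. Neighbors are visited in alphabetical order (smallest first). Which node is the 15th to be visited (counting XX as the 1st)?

Visit XX; enqueue AI, QE, UL, VK, WH → queue [AI, QE, UL, VK, WH]
Visit AI; enqueue DM, LN, NQ, VR → queue [QE, UL, VK, WH, DM, LN, NQ, VR]
Visit QE; enqueue LS, TO → queue [UL, VK, WH, DM, LN, NQ, VR, LS, TO]
Visit UL; enqueue DZ, GI → queue [VK, WH, DM, LN, NQ, VR, LS, TO, DZ, GI]
Visit VK → queue [WH, DM, LN, NQ, VR, LS, TO, DZ, GI]
Visit WH; enqueue SK → queue [DM, LN, NQ, VR, LS, TO, DZ, GI, SK]
Visit DM → queue [LN, NQ, VR, LS, TO, DZ, GI, SK]
Visit LN → queue [NQ, VR, LS, TO, DZ, GI, SK]
Visit NQ → queue [VR, LS, TO, DZ, GI, SK]
Visit VR → queue [LS, TO, DZ, GI, SK]
Visit LS → queue [TO, DZ, GI, SK]
Visit TO; enqueue IL → queue [DZ, GI, SK, IL]
Visit DZ → queue [GI, SK, IL]
Visit GI; enqueue KI → queue [SK, IL, KI]
Visit SK → queue [IL, KI]
Visit IL → queue [KI]
Visit KI → queue []

Visit order: XX, AI, QE, UL, VK, WH, DM, LN, NQ, VR, LS, TO, DZ, GI, SK, IL, KI

SK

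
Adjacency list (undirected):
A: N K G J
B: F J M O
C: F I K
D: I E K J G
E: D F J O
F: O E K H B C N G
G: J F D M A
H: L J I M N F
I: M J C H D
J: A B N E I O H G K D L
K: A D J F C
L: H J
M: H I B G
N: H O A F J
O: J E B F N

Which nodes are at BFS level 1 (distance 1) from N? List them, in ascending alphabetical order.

Level 0: N
Level 1: A, F, H, J, O
Level 2: B, C, D, E, G, I, K, L, M

A, F, H, J, O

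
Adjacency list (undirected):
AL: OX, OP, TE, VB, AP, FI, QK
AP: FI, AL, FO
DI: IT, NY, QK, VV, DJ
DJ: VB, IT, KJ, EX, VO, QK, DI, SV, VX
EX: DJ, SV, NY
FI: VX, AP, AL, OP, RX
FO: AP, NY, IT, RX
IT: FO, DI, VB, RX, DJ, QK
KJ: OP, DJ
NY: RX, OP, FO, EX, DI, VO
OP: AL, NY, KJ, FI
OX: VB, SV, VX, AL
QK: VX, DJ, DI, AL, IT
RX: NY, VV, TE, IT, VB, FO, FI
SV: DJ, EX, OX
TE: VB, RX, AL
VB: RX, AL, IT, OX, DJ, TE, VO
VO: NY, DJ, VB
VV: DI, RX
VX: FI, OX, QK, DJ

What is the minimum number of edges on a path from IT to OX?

2

Level 0: IT
Level 1: DI, DJ, FO, QK, RX, VB
Level 2: AL, AP, EX, FI, KJ, NY, OX, SV, TE, VO, VV, VX
Level 3: OP
OX first appears at level 2.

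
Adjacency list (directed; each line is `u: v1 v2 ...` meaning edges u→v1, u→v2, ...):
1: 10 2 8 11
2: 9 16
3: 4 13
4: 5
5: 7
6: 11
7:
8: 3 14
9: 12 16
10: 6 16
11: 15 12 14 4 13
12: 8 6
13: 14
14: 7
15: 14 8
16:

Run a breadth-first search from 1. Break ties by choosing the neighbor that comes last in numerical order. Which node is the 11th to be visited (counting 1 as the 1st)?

Visit 1; enqueue 11, 10, 8, 2 → queue [11, 10, 8, 2]
Visit 11; enqueue 15, 14, 13, 12, 4 → queue [10, 8, 2, 15, 14, 13, 12, 4]
Visit 10; enqueue 16, 6 → queue [8, 2, 15, 14, 13, 12, 4, 16, 6]
Visit 8; enqueue 3 → queue [2, 15, 14, 13, 12, 4, 16, 6, 3]
Visit 2; enqueue 9 → queue [15, 14, 13, 12, 4, 16, 6, 3, 9]
Visit 15 → queue [14, 13, 12, 4, 16, 6, 3, 9]
Visit 14; enqueue 7 → queue [13, 12, 4, 16, 6, 3, 9, 7]
Visit 13 → queue [12, 4, 16, 6, 3, 9, 7]
Visit 12 → queue [4, 16, 6, 3, 9, 7]
Visit 4; enqueue 5 → queue [16, 6, 3, 9, 7, 5]
Visit 16 → queue [6, 3, 9, 7, 5]
Visit 6 → queue [3, 9, 7, 5]
Visit 3 → queue [9, 7, 5]
Visit 9 → queue [7, 5]
Visit 7 → queue [5]
Visit 5 → queue []

Visit order: 1, 11, 10, 8, 2, 15, 14, 13, 12, 4, 16, 6, 3, 9, 7, 5

16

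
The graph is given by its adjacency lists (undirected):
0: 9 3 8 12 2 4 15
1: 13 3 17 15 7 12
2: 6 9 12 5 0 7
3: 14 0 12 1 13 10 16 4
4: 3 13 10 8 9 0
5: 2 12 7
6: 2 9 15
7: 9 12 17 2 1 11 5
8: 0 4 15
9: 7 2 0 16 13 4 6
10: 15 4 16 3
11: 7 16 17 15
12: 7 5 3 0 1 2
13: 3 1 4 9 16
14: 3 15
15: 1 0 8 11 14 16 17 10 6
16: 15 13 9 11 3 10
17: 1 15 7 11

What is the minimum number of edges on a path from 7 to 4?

2

Level 0: 7
Level 1: 1, 2, 5, 9, 11, 12, 17
Level 2: 0, 3, 4, 6, 13, 15, 16
Level 3: 8, 10, 14
4 first appears at level 2.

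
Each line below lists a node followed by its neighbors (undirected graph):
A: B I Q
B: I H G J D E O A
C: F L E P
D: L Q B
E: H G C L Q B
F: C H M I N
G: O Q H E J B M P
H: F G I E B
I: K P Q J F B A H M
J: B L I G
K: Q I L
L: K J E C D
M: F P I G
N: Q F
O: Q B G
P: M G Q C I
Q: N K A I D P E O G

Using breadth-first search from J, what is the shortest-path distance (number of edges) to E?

Level 0: J
Level 1: B, G, I, L
Level 2: A, C, D, E, F, H, K, M, O, P, Q
Level 3: N
E first appears at level 2.

2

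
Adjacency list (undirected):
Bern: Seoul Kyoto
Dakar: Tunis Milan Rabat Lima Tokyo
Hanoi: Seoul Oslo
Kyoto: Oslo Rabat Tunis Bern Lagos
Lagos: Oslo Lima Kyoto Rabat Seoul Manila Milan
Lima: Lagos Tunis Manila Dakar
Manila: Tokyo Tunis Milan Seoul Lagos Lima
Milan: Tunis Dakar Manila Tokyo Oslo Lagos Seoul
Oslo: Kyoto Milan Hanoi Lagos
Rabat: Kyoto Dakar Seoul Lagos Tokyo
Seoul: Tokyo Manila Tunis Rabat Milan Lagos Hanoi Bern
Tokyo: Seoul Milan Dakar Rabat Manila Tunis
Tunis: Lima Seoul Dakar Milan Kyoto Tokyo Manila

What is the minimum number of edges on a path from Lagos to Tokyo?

2

Level 0: Lagos
Level 1: Kyoto, Lima, Manila, Milan, Oslo, Rabat, Seoul
Level 2: Bern, Dakar, Hanoi, Tokyo, Tunis
Tokyo first appears at level 2.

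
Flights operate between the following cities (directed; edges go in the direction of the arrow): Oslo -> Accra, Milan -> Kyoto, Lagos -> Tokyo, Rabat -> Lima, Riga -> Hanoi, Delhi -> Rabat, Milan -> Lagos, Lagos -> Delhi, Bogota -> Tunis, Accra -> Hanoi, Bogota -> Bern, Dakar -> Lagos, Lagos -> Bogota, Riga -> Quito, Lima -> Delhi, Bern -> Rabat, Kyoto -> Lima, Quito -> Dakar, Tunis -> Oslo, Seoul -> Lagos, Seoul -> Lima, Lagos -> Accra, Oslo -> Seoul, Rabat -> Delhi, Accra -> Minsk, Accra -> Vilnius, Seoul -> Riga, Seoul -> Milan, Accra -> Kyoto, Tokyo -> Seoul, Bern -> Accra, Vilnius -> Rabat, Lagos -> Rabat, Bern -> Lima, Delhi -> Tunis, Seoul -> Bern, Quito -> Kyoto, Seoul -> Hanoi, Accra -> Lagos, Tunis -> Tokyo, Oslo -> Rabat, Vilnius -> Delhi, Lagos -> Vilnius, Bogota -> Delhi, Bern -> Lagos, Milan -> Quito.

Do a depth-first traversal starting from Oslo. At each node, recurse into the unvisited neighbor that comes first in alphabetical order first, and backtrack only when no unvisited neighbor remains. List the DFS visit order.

Visit Oslo
Oslo → Accra
Accra → Hanoi
Accra → Kyoto
Kyoto → Lima
Lima → Delhi
Delhi → Rabat
Delhi → Tunis
Tunis → Tokyo
Tokyo → Seoul
Seoul → Bern
Bern → Lagos
Lagos → Bogota
Lagos → Vilnius
Seoul → Milan
Milan → Quito
Quito → Dakar
Seoul → Riga
Accra → Minsk

Oslo, Accra, Hanoi, Kyoto, Lima, Delhi, Rabat, Tunis, Tokyo, Seoul, Bern, Lagos, Bogota, Vilnius, Milan, Quito, Dakar, Riga, Minsk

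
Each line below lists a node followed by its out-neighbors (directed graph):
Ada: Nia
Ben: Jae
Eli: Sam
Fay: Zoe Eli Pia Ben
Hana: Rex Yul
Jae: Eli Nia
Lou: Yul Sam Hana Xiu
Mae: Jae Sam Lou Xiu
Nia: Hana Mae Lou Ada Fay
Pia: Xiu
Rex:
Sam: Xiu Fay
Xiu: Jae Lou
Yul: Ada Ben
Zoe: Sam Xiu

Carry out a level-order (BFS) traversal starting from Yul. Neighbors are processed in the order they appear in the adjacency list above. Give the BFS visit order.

Visit Yul; enqueue Ada, Ben → queue [Ada, Ben]
Visit Ada; enqueue Nia → queue [Ben, Nia]
Visit Ben; enqueue Jae → queue [Nia, Jae]
Visit Nia; enqueue Hana, Mae, Lou, Fay → queue [Jae, Hana, Mae, Lou, Fay]
Visit Jae; enqueue Eli → queue [Hana, Mae, Lou, Fay, Eli]
Visit Hana; enqueue Rex → queue [Mae, Lou, Fay, Eli, Rex]
Visit Mae; enqueue Sam, Xiu → queue [Lou, Fay, Eli, Rex, Sam, Xiu]
Visit Lou → queue [Fay, Eli, Rex, Sam, Xiu]
Visit Fay; enqueue Zoe, Pia → queue [Eli, Rex, Sam, Xiu, Zoe, Pia]
Visit Eli → queue [Rex, Sam, Xiu, Zoe, Pia]
Visit Rex → queue [Sam, Xiu, Zoe, Pia]
Visit Sam → queue [Xiu, Zoe, Pia]
Visit Xiu → queue [Zoe, Pia]
Visit Zoe → queue [Pia]
Visit Pia → queue []

Yul -> Ada -> Ben -> Nia -> Jae -> Hana -> Mae -> Lou -> Fay -> Eli -> Rex -> Sam -> Xiu -> Zoe -> Pia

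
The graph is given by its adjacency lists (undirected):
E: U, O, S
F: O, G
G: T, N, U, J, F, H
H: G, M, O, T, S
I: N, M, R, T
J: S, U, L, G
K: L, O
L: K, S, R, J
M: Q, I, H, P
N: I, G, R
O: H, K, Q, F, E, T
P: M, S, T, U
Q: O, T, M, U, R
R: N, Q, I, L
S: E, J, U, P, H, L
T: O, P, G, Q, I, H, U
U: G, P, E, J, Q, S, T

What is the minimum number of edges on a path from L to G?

Level 0: L
Level 1: J, K, R, S
Level 2: E, G, H, I, N, O, P, Q, U
Level 3: F, M, T
G first appears at level 2.

2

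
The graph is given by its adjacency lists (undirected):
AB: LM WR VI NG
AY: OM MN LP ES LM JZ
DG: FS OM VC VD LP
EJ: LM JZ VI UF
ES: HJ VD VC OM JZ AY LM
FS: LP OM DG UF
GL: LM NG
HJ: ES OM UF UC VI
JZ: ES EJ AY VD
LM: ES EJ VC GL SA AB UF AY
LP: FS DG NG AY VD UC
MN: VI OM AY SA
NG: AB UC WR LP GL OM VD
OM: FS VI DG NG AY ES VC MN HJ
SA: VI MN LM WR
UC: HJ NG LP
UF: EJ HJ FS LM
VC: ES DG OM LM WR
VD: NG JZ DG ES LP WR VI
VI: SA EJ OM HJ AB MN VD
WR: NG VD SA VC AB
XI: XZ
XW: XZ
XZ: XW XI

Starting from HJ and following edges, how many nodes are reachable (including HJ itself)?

21

BFS from HJ visits: HJ, ES, OM, UC, UF, VI, AY, JZ, LM, VC, VD, DG, FS, MN, NG, LP, EJ, AB, SA, GL, WR
Reachable nodes: 21 of 24 total.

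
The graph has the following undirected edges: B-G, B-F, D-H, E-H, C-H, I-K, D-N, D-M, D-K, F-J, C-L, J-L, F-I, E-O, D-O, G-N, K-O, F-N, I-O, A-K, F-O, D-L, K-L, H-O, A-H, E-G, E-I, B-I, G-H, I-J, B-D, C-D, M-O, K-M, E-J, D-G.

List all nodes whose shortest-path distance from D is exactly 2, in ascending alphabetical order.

A, E, F, I, J

Level 0: D
Level 1: B, C, G, H, K, L, M, N, O
Level 2: A, E, F, I, J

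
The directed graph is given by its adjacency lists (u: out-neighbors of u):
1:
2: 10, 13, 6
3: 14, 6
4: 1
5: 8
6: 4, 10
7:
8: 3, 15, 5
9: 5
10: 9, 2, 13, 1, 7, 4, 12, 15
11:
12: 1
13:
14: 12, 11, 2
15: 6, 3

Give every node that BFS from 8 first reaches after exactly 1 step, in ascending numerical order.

3, 5, 15

Level 0: 8
Level 1: 3, 5, 15
Level 2: 6, 14
Level 3: 2, 4, 10, 11, 12
Level 4: 1, 7, 9, 13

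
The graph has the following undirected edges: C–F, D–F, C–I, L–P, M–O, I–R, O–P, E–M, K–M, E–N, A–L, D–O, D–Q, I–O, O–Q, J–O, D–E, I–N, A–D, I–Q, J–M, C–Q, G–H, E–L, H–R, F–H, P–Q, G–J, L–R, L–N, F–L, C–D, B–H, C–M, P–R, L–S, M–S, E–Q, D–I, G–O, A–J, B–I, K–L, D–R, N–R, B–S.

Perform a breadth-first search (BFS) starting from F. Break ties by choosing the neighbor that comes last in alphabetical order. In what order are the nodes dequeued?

Visit F; enqueue L, H, D, C → queue [L, H, D, C]
Visit L; enqueue S, R, P, N, K, E, A → queue [H, D, C, S, R, P, N, K, E, A]
Visit H; enqueue G, B → queue [D, C, S, R, P, N, K, E, A, G, B]
Visit D; enqueue Q, O, I → queue [C, S, R, P, N, K, E, A, G, B, Q, O, I]
Visit C; enqueue M → queue [S, R, P, N, K, E, A, G, B, Q, O, I, M]
Visit S → queue [R, P, N, K, E, A, G, B, Q, O, I, M]
Visit R → queue [P, N, K, E, A, G, B, Q, O, I, M]
Visit P → queue [N, K, E, A, G, B, Q, O, I, M]
Visit N → queue [K, E, A, G, B, Q, O, I, M]
Visit K → queue [E, A, G, B, Q, O, I, M]
Visit E → queue [A, G, B, Q, O, I, M]
Visit A; enqueue J → queue [G, B, Q, O, I, M, J]
Visit G → queue [B, Q, O, I, M, J]
Visit B → queue [Q, O, I, M, J]
Visit Q → queue [O, I, M, J]
Visit O → queue [I, M, J]
Visit I → queue [M, J]
Visit M → queue [J]
Visit J → queue []

F, L, H, D, C, S, R, P, N, K, E, A, G, B, Q, O, I, M, J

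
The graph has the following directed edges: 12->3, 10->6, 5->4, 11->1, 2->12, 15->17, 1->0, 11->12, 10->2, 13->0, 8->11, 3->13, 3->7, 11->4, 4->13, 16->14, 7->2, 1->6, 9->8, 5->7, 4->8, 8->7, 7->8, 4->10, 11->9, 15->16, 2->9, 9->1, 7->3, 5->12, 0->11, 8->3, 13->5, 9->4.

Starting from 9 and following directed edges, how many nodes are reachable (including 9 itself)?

14

BFS from 9 visits: 9, 8, 4, 1, 11, 7, 3, 13, 10, 6, 0, 12, 2, 5
Reachable nodes: 14 of 18 total.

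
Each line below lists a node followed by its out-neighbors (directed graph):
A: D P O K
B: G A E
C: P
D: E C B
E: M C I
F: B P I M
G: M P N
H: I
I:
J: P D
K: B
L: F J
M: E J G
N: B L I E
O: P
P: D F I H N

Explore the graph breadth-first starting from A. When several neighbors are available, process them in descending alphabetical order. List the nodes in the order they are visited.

Visit A; enqueue P, O, K, D → queue [P, O, K, D]
Visit P; enqueue N, I, H, F → queue [O, K, D, N, I, H, F]
Visit O → queue [K, D, N, I, H, F]
Visit K; enqueue B → queue [D, N, I, H, F, B]
Visit D; enqueue E, C → queue [N, I, H, F, B, E, C]
Visit N; enqueue L → queue [I, H, F, B, E, C, L]
Visit I → queue [H, F, B, E, C, L]
Visit H → queue [F, B, E, C, L]
Visit F; enqueue M → queue [B, E, C, L, M]
Visit B; enqueue G → queue [E, C, L, M, G]
Visit E → queue [C, L, M, G]
Visit C → queue [L, M, G]
Visit L; enqueue J → queue [M, G, J]
Visit M → queue [G, J]
Visit G → queue [J]
Visit J → queue []

A → P → O → K → D → N → I → H → F → B → E → C → L → M → G → J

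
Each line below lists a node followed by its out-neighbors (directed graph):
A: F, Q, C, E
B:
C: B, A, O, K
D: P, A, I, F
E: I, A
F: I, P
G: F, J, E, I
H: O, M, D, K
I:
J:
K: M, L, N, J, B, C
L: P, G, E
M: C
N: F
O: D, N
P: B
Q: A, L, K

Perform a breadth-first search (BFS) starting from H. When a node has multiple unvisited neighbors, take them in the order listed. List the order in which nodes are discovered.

Visit H; enqueue O, M, D, K → queue [O, M, D, K]
Visit O; enqueue N → queue [M, D, K, N]
Visit M; enqueue C → queue [D, K, N, C]
Visit D; enqueue P, A, I, F → queue [K, N, C, P, A, I, F]
Visit K; enqueue L, J, B → queue [N, C, P, A, I, F, L, J, B]
Visit N → queue [C, P, A, I, F, L, J, B]
Visit C → queue [P, A, I, F, L, J, B]
Visit P → queue [A, I, F, L, J, B]
Visit A; enqueue Q, E → queue [I, F, L, J, B, Q, E]
Visit I → queue [F, L, J, B, Q, E]
Visit F → queue [L, J, B, Q, E]
Visit L; enqueue G → queue [J, B, Q, E, G]
Visit J → queue [B, Q, E, G]
Visit B → queue [Q, E, G]
Visit Q → queue [E, G]
Visit E → queue [G]
Visit G → queue []

H → O → M → D → K → N → C → P → A → I → F → L → J → B → Q → E → G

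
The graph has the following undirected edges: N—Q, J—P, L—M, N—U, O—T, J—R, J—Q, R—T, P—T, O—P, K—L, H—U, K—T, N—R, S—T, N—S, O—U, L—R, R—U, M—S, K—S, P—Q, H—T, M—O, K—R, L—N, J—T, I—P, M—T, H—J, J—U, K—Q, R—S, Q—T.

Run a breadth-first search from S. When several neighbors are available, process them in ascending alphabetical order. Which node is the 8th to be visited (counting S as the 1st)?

Q

Visit S; enqueue K, M, N, R, T → queue [K, M, N, R, T]
Visit K; enqueue L, Q → queue [M, N, R, T, L, Q]
Visit M; enqueue O → queue [N, R, T, L, Q, O]
Visit N; enqueue U → queue [R, T, L, Q, O, U]
Visit R; enqueue J → queue [T, L, Q, O, U, J]
Visit T; enqueue H, P → queue [L, Q, O, U, J, H, P]
Visit L → queue [Q, O, U, J, H, P]
Visit Q → queue [O, U, J, H, P]
Visit O → queue [U, J, H, P]
Visit U → queue [J, H, P]
Visit J → queue [H, P]
Visit H → queue [P]
Visit P; enqueue I → queue [I]
Visit I → queue []

Visit order: S, K, M, N, R, T, L, Q, O, U, J, H, P, I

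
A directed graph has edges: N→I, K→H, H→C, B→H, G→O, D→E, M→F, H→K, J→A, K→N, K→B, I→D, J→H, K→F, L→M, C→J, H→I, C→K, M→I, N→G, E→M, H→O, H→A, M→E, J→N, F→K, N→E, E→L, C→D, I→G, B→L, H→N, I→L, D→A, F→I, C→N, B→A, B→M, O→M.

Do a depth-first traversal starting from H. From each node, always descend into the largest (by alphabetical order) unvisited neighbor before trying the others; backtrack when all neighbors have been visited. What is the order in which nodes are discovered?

Visit H
H → O
O → M
M → I
I → L
I → G
I → D
D → E
D → A
M → F
F → K
K → N
K → B
H → C
C → J

H, O, M, I, L, G, D, E, A, F, K, N, B, C, J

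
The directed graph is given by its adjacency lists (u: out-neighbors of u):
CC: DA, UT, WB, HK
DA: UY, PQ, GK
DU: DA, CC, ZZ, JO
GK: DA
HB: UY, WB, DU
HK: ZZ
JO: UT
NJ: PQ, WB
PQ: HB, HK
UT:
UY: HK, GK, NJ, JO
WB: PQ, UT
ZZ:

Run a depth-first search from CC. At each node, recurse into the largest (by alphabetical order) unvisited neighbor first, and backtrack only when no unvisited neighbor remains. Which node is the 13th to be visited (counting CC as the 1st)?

Visit CC
CC → WB
WB → UT
WB → PQ
PQ → HK
HK → ZZ
PQ → HB
HB → UY
UY → NJ
UY → JO
UY → GK
GK → DA
HB → DU

Visit order: CC, WB, UT, PQ, HK, ZZ, HB, UY, NJ, JO, GK, DA, DU

DU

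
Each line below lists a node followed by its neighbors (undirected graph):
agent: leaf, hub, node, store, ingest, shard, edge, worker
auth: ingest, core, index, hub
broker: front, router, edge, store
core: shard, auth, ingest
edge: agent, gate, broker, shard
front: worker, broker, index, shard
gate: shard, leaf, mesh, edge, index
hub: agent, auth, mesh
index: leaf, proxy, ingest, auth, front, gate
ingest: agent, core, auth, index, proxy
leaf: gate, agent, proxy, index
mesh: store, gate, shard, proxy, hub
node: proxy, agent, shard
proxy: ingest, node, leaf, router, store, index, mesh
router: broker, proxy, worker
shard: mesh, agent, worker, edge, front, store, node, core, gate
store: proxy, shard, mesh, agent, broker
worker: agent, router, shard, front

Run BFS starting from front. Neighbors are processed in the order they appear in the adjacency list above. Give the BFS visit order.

Visit front; enqueue worker, broker, index, shard → queue [worker, broker, index, shard]
Visit worker; enqueue agent, router → queue [broker, index, shard, agent, router]
Visit broker; enqueue edge, store → queue [index, shard, agent, router, edge, store]
Visit index; enqueue leaf, proxy, ingest, auth, gate → queue [shard, agent, router, edge, store, leaf, proxy, ingest, auth, gate]
Visit shard; enqueue mesh, node, core → queue [agent, router, edge, store, leaf, proxy, ingest, auth, gate, mesh, node, core]
Visit agent; enqueue hub → queue [router, edge, store, leaf, proxy, ingest, auth, gate, mesh, node, core, hub]
Visit router → queue [edge, store, leaf, proxy, ingest, auth, gate, mesh, node, core, hub]
Visit edge → queue [store, leaf, proxy, ingest, auth, gate, mesh, node, core, hub]
Visit store → queue [leaf, proxy, ingest, auth, gate, mesh, node, core, hub]
Visit leaf → queue [proxy, ingest, auth, gate, mesh, node, core, hub]
Visit proxy → queue [ingest, auth, gate, mesh, node, core, hub]
Visit ingest → queue [auth, gate, mesh, node, core, hub]
Visit auth → queue [gate, mesh, node, core, hub]
Visit gate → queue [mesh, node, core, hub]
Visit mesh → queue [node, core, hub]
Visit node → queue [core, hub]
Visit core → queue [hub]
Visit hub → queue []

front, worker, broker, index, shard, agent, router, edge, store, leaf, proxy, ingest, auth, gate, mesh, node, core, hub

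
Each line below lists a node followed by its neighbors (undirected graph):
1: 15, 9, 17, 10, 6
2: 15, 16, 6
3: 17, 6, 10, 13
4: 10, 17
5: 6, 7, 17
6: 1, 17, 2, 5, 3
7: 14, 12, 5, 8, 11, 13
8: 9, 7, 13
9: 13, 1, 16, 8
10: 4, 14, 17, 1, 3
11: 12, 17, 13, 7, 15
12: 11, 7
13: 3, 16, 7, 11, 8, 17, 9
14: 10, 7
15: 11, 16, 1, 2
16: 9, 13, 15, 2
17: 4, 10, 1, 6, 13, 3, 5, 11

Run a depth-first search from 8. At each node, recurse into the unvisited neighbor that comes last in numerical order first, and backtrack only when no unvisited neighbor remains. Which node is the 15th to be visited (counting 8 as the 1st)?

Visit 8
8 → 13
13 → 17
17 → 11
11 → 15
15 → 16
16 → 9
9 → 1
1 → 10
10 → 14
14 → 7
7 → 12
7 → 5
5 → 6
6 → 3
6 → 2
10 → 4

Visit order: 8, 13, 17, 11, 15, 16, 9, 1, 10, 14, 7, 12, 5, 6, 3, 2, 4

3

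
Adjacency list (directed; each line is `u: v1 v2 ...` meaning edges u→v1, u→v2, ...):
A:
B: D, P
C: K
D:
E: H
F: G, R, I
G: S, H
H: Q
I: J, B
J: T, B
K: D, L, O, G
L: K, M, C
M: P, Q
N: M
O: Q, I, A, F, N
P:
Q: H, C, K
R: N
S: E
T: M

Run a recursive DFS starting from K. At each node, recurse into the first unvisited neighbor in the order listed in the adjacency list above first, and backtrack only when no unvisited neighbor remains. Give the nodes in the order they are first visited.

K, D, L, M, P, Q, H, C, O, I, J, T, B, A, F, G, S, E, R, N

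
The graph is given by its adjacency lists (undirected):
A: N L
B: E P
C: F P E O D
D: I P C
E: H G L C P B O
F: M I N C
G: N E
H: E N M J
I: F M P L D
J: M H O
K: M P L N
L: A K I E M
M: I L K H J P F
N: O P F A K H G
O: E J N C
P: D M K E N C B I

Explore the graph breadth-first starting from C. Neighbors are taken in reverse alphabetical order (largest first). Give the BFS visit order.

C → P → O → F → E → D → N → M → K → I → B → J → L → H → G → A

Visit C; enqueue P, O, F, E, D → queue [P, O, F, E, D]
Visit P; enqueue N, M, K, I, B → queue [O, F, E, D, N, M, K, I, B]
Visit O; enqueue J → queue [F, E, D, N, M, K, I, B, J]
Visit F → queue [E, D, N, M, K, I, B, J]
Visit E; enqueue L, H, G → queue [D, N, M, K, I, B, J, L, H, G]
Visit D → queue [N, M, K, I, B, J, L, H, G]
Visit N; enqueue A → queue [M, K, I, B, J, L, H, G, A]
Visit M → queue [K, I, B, J, L, H, G, A]
Visit K → queue [I, B, J, L, H, G, A]
Visit I → queue [B, J, L, H, G, A]
Visit B → queue [J, L, H, G, A]
Visit J → queue [L, H, G, A]
Visit L → queue [H, G, A]
Visit H → queue [G, A]
Visit G → queue [A]
Visit A → queue []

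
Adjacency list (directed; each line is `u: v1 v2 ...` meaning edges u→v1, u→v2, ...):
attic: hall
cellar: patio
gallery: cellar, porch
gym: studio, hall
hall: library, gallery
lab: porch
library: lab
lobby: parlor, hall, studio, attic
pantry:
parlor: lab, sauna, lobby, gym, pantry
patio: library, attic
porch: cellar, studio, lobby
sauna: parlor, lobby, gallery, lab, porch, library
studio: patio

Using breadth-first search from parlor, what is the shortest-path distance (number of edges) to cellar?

3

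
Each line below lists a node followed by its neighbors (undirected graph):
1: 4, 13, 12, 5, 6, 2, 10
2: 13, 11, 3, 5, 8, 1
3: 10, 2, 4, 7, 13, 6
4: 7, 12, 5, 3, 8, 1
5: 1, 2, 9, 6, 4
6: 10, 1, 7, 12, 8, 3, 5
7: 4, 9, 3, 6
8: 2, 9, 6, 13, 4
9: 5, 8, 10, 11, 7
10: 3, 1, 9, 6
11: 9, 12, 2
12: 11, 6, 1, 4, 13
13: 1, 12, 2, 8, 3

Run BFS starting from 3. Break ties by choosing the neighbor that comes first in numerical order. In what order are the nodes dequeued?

3 → 2 → 4 → 6 → 7 → 10 → 13 → 1 → 5 → 8 → 11 → 12 → 9

Visit 3; enqueue 2, 4, 6, 7, 10, 13 → queue [2, 4, 6, 7, 10, 13]
Visit 2; enqueue 1, 5, 8, 11 → queue [4, 6, 7, 10, 13, 1, 5, 8, 11]
Visit 4; enqueue 12 → queue [6, 7, 10, 13, 1, 5, 8, 11, 12]
Visit 6 → queue [7, 10, 13, 1, 5, 8, 11, 12]
Visit 7; enqueue 9 → queue [10, 13, 1, 5, 8, 11, 12, 9]
Visit 10 → queue [13, 1, 5, 8, 11, 12, 9]
Visit 13 → queue [1, 5, 8, 11, 12, 9]
Visit 1 → queue [5, 8, 11, 12, 9]
Visit 5 → queue [8, 11, 12, 9]
Visit 8 → queue [11, 12, 9]
Visit 11 → queue [12, 9]
Visit 12 → queue [9]
Visit 9 → queue []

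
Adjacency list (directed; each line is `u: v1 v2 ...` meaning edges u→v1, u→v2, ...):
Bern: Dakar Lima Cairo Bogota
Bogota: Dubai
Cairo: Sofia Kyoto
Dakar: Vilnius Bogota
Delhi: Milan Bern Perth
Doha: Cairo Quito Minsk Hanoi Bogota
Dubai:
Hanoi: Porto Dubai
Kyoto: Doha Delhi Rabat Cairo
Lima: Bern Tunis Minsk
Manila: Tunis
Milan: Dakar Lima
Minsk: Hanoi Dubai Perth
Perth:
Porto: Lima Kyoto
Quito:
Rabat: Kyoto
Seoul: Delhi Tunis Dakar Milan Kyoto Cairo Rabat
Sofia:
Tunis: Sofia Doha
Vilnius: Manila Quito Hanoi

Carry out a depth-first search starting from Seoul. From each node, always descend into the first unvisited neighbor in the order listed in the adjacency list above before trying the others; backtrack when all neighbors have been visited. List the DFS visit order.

Visit Seoul
Seoul → Delhi
Delhi → Milan
Milan → Dakar
Dakar → Vilnius
Vilnius → Manila
Manila → Tunis
Tunis → Sofia
Tunis → Doha
Doha → Cairo
Cairo → Kyoto
Kyoto → Rabat
Doha → Quito
Doha → Minsk
Minsk → Hanoi
Hanoi → Porto
Porto → Lima
Lima → Bern
Bern → Bogota
Bogota → Dubai
Minsk → Perth

Seoul, Delhi, Milan, Dakar, Vilnius, Manila, Tunis, Sofia, Doha, Cairo, Kyoto, Rabat, Quito, Minsk, Hanoi, Porto, Lima, Bern, Bogota, Dubai, Perth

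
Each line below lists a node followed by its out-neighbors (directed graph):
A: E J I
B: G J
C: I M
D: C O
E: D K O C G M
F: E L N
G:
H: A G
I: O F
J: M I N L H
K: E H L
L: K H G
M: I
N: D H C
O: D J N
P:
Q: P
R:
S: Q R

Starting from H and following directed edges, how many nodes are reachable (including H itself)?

14

BFS from H visits: H, A, G, E, J, I, D, K, O, C, M, N, L, F
Reachable nodes: 14 of 19 total.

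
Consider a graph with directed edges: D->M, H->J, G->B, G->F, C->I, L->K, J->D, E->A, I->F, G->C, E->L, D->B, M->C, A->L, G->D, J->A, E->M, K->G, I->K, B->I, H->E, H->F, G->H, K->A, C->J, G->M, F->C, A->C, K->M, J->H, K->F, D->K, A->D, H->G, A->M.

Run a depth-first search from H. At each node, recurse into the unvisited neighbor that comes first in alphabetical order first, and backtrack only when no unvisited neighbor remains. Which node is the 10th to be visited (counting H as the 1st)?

D

Visit H
H → E
E → A
A → C
C → I
I → F
I → K
K → G
G → B
G → D
D → M
C → J
A → L

Visit order: H, E, A, C, I, F, K, G, B, D, M, J, L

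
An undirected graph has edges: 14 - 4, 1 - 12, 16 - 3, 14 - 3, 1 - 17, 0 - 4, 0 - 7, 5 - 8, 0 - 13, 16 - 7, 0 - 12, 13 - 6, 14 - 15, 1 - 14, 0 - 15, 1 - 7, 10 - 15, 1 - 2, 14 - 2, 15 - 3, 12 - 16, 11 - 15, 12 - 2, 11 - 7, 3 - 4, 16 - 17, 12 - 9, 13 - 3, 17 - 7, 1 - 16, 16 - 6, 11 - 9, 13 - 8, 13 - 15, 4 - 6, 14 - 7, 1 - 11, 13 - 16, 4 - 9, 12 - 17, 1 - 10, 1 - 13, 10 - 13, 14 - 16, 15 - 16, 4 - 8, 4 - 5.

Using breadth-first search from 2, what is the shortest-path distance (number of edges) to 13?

2

Level 0: 2
Level 1: 1, 12, 14
Level 2: 0, 3, 4, 7, 9, 10, 11, 13, 15, 16, 17
Level 3: 5, 6, 8
13 first appears at level 2.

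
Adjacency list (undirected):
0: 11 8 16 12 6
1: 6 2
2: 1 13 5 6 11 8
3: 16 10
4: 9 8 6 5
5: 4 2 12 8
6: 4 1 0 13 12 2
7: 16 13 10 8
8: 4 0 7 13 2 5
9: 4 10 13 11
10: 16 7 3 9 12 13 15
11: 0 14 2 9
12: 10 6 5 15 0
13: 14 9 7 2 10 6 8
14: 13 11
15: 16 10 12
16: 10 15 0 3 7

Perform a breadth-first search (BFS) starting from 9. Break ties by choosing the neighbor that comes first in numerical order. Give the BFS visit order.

9, 4, 10, 11, 13, 5, 6, 8, 3, 7, 12, 15, 16, 0, 2, 14, 1

Visit 9; enqueue 4, 10, 11, 13 → queue [4, 10, 11, 13]
Visit 4; enqueue 5, 6, 8 → queue [10, 11, 13, 5, 6, 8]
Visit 10; enqueue 3, 7, 12, 15, 16 → queue [11, 13, 5, 6, 8, 3, 7, 12, 15, 16]
Visit 11; enqueue 0, 2, 14 → queue [13, 5, 6, 8, 3, 7, 12, 15, 16, 0, 2, 14]
Visit 13 → queue [5, 6, 8, 3, 7, 12, 15, 16, 0, 2, 14]
Visit 5 → queue [6, 8, 3, 7, 12, 15, 16, 0, 2, 14]
Visit 6; enqueue 1 → queue [8, 3, 7, 12, 15, 16, 0, 2, 14, 1]
Visit 8 → queue [3, 7, 12, 15, 16, 0, 2, 14, 1]
Visit 3 → queue [7, 12, 15, 16, 0, 2, 14, 1]
Visit 7 → queue [12, 15, 16, 0, 2, 14, 1]
Visit 12 → queue [15, 16, 0, 2, 14, 1]
Visit 15 → queue [16, 0, 2, 14, 1]
Visit 16 → queue [0, 2, 14, 1]
Visit 0 → queue [2, 14, 1]
Visit 2 → queue [14, 1]
Visit 14 → queue [1]
Visit 1 → queue []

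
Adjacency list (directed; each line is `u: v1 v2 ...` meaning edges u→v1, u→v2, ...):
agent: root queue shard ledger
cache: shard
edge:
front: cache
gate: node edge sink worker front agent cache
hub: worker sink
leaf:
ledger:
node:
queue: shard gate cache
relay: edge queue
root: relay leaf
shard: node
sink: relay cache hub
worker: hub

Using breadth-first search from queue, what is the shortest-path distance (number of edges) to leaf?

Level 0: queue
Level 1: cache, gate, shard
Level 2: agent, edge, front, node, sink, worker
Level 3: hub, ledger, relay, root
Level 4: leaf
leaf first appears at level 4.

4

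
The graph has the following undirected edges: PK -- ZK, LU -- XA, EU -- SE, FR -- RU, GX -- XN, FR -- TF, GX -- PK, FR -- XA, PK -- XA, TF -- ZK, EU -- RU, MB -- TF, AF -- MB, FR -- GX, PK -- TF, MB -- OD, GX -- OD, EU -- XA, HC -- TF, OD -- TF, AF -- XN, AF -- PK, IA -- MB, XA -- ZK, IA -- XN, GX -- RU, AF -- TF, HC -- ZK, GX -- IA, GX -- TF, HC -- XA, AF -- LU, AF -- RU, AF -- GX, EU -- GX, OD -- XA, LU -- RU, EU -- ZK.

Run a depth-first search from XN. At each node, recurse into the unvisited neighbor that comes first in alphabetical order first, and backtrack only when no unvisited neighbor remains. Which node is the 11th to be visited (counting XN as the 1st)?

Visit XN
XN → AF
AF → GX
GX → EU
EU → RU
RU → FR
FR → TF
TF → HC
HC → XA
XA → LU
XA → OD
OD → MB
MB → IA
XA → PK
PK → ZK
EU → SE

Visit order: XN, AF, GX, EU, RU, FR, TF, HC, XA, LU, OD, MB, IA, PK, ZK, SE

OD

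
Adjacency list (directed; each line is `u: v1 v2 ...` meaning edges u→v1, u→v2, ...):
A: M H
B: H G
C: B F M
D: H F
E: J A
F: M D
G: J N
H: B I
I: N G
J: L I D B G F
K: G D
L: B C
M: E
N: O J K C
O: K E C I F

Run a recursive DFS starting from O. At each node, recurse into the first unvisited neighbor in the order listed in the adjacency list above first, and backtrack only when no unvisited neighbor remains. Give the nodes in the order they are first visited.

O, K, G, J, L, B, H, I, N, C, F, M, E, A, D

Visit O
O → K
K → G
G → J
J → L
L → B
B → H
H → I
I → N
N → C
C → F
F → M
M → E
E → A
F → D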